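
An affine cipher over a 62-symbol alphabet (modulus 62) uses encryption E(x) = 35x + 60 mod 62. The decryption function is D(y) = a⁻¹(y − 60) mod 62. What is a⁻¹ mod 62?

Apply the Euclidean algorithm to 62 and 35:
62 = 1*35 + 27
35 = 1*27 + 8
27 = 3*8 + 3
8 = 2*3 + 2
3 = 1*2 + 1
2 = 2*1 + 0
Since gcd(35, 62) = 1, back-substitute to write 1 as a combination:
1 = 3 − 2
1 = −8 + 3·3
1 = 3·27 − 10·8
1 = −10·35 + 13·27
1 = 13·62 − 23·35
Hence 35⁻¹ ≡ -23 ≡ 39 (mod 62).

39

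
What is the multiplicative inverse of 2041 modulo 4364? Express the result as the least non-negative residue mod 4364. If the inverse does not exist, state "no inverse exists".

Extended Euclidean algorithm:
4364 = 2*2041 + 282
2041 = 7*282 + 67
282 = 4*67 + 14
67 = 4*14 + 11
14 = 1*11 + 3
11 = 3*3 + 2
3 = 1*2 + 1
2 = 2*1 + 0
gcd = 1, so the inverse exists. Back-substitute:
1 = 3 − 2
1 = −11 + 4·3
1 = 4·14 − 5·11
1 = −5·67 + 24·14
1 = 24·282 − 101·67
1 = −101·2041 + 731·282
1 = 731·4364 − 1563·2041
Hence 2041⁻¹ ≡ -1563 ≡ 2801 (mod 4364).

2801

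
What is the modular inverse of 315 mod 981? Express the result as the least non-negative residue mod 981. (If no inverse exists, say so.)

Euclidean algorithm on 981, 315:
981 = 3*315 + 36
315 = 8*36 + 27
36 = 1*27 + 9
27 = 3*9 + 0
The gcd is 9, not 1, hence no inverse exists.

no inverse exists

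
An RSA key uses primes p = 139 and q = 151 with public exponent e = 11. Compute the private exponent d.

11291

φ(n) = (p−1)(q−1) = 138·150 = 20700.
Need d with 11·d ≡ 1 (mod 20700). Apply the extended Euclidean algorithm:
20700 = 1881·11 + 9
11 = 1·9 + 2
9 = 4·2 + 1
2 = 2·1 + 0
Back-substitute:
1 = 9 − 4·2
1 = −4·11 + 5·9
1 = 5·20700 − 9409·11
So 11·(-9409) ≡ 1 (mod 20700), hence d ≡ -9409 ≡ 11291 (mod 20700).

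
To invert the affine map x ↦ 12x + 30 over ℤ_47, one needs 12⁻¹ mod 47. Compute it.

Extended Euclidean algorithm:
47 = 3·12 + 11
12 = 1·11 + 1
11 = 11·1 + 0
Since gcd(12, 47) = 1, back-substitute to write 1 as a combination:
1 = 12 − 11
1 = −47 + 4·12
So 12·4 ≡ 1 (mod 47).

4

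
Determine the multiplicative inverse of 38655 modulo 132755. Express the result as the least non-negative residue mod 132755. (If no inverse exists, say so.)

no inverse exists

Compute gcd(38655, 132755):
132755 = 3·38655 + 16790
38655 = 2·16790 + 5075
16790 = 3·5075 + 1565
5075 = 3·1565 + 380
1565 = 4·380 + 45
380 = 8·45 + 20
45 = 2·20 + 5
20 = 4·5 + 0
Since gcd = 5 > 1, 38655 is not a unit mod 132755.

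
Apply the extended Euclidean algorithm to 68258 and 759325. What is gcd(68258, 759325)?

1

Euclidean algorithm:
759325 = 11·68258 + 8487
68258 = 8·8487 + 362
8487 = 23·362 + 161
362 = 2·161 + 40
161 = 4·40 + 1
40 = 40·1 + 0
gcd(68258, 759325) = 1.
Back-substituting:
1 = 161 − 4·40
1 = −4·362 + 9·161
1 = 9·8487 − 211·362
1 = −211·68258 + 1697·8487
1 = 1697·759325 − 18878·68258
So 1 = (1697)·759325 + (-18878)·68258.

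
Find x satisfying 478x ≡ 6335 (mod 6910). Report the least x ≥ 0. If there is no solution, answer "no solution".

gcd(478, 6910):
6910 = 14·478 + 218
478 = 2·218 + 42
218 = 5·42 + 8
42 = 5·8 + 2
8 = 4·2 + 0
gcd = 2, but 2 ∤ 6335, so the congruence has no solution.

no solution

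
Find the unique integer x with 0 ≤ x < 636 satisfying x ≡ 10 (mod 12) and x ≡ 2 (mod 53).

214

Write x = 10 + 12·k. Then 12·k ≡ 2 − 10 ≡ 45 (mod 53).
Need 12⁻¹ mod 53. Extended Euclid on (53, 12):
53 = 4×12 + 5
12 = 2×5 + 2
5 = 2×2 + 1
2 = 2×1 + 0
Back-substitute:
1 = 5 − 2·2
1 = −2·12 + 5·5
1 = 5·53 − 22·12
12⁻¹ ≡ 31 (mod 53), so k ≡ 31·45 ≡ 17 (mod 53).
x = 10 + 12·17 = 214.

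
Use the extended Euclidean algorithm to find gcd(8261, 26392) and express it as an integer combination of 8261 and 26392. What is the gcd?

1

Repeated division:
26392 = 3×8261 + 1609
8261 = 5×1609 + 216
1609 = 7×216 + 97
216 = 2×97 + 22
97 = 4×22 + 9
22 = 2×9 + 4
9 = 2×4 + 1
4 = 4×1 + 0
gcd(8261, 26392) = 1.
Working backward:
1 = 9 − 2·4
1 = −2·22 + 5·9
1 = 5·97 − 22·22
1 = −22·216 + 49·97
1 = 49·1609 − 365·216
1 = −365·8261 + 1874·1609
1 = 1874·26392 − 5987·8261
So 1 = (1874)·26392 + (-5987)·8261.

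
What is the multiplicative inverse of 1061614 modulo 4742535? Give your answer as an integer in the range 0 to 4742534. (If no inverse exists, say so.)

Extended Euclidean algorithm:
4742535 = 4·1061614 + 496079
1061614 = 2·496079 + 69456
496079 = 7·69456 + 9887
69456 = 7·9887 + 247
9887 = 40·247 + 7
247 = 35·7 + 2
7 = 3·2 + 1
2 = 2·1 + 0
The gcd is 1. Working backward:
1 = 7 − 3·2
1 = −3·247 + 106·7
1 = 106·9887 − 4243·247
1 = −4243·69456 + 29807·9887
1 = 29807·496079 − 212892·69456
1 = −212892·1061614 + 455591·496079
1 = 455591·4742535 − 2035256·1061614
So 1061614·(-2035256) ≡ 1 (mod 4742535), and -2035256 ≡ 2707279 (mod 4742535).

2707279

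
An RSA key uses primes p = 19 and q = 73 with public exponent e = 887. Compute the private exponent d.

φ(n) = (p−1)(q−1) = 18·72 = 1296.
Need d with 887·d ≡ 1 (mod 1296). Apply the extended Euclidean algorithm:
1296 = 1*887 + 409
887 = 2*409 + 69
409 = 5*69 + 64
69 = 1*64 + 5
64 = 12*5 + 4
5 = 1*4 + 1
4 = 4*1 + 0
Back-substitute:
1 = 5 − 4
1 = −64 + 13·5
1 = 13·69 − 14·64
1 = −14·409 + 83·69
1 = 83·887 − 180·409
1 = −180·1296 + 263·887
So 887·263 ≡ 1 (mod 1296), hence d = 263.

263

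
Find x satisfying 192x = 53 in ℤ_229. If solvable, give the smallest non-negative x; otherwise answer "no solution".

209

First find gcd(192, 229):
229 = 1*192 + 37
192 = 5*37 + 7
37 = 5*7 + 2
7 = 3*2 + 1
2 = 2*1 + 0
gcd = 1, so a unique solution mod 229 exists.
Back-substitute for the Bézout coefficients:
1 = 7 − 3·2
1 = −3·37 + 16·7
1 = 16·192 − 83·37
1 = −83·229 + 99·192
So 192·(99) ≡ 1 (mod 229), giving 192⁻¹ ≡ 99.
x ≡ 192⁻¹·53 ≡ 99·53 ≡ 209 (mod 229).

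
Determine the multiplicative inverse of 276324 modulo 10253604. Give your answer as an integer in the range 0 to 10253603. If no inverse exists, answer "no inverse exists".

Euclidean algorithm on 10253604, 276324:
10253604 = 37*276324 + 29616
276324 = 9*29616 + 9780
29616 = 3*9780 + 276
9780 = 35*276 + 120
276 = 2*120 + 36
120 = 3*36 + 12
36 = 3*12 + 0
The gcd is 12, not 1, hence no inverse exists.

no inverse exists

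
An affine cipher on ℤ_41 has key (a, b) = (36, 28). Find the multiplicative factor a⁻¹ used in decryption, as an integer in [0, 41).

8

Run Euclid on (41, 36):
41 = 1·36 + 5
36 = 7·5 + 1
5 = 5·1 + 0
Since gcd(36, 41) = 1, back-substitute to write 1 as a combination:
1 = 36 − 7·5
1 = −7·41 + 8·36
So 36·8 ≡ 1 (mod 41).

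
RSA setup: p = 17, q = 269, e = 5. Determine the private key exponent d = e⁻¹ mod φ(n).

2573

φ(n) = (p−1)(q−1) = 16·268 = 4288.
Need d with 5·d ≡ 1 (mod 4288). Apply the extended Euclidean algorithm:
4288 = 857×5 + 3
5 = 1×3 + 2
3 = 1×2 + 1
2 = 2×1 + 0
Back-substitute:
1 = 3 − 2
1 = −5 + 2·3
1 = 2·4288 − 1715·5
So 5·(-1715) ≡ 1 (mod 4288), hence d ≡ -1715 ≡ 2573 (mod 4288).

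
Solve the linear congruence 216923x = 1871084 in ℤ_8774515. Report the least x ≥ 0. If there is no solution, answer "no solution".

First find gcd(216923, 8774515):
8774515 = 40×216923 + 97595
216923 = 2×97595 + 21733
97595 = 4×21733 + 10663
21733 = 2×10663 + 407
10663 = 26×407 + 81
407 = 5×81 + 2
81 = 40×2 + 1
2 = 2×1 + 0
gcd = 1, so a unique solution mod 8774515 exists.
Back-substitute for the Bézout coefficients:
1 = 81 − 40·2
1 = −40·407 + 201·81
1 = 201·10663 − 5266·407
1 = −5266·21733 + 10733·10663
1 = 10733·97595 − 48198·21733
1 = −48198·216923 + 107129·97595
1 = 107129·8774515 − 4333358·216923
So 216923·(-4333358) ≡ 1 (mod 8774515), giving 216923⁻¹ ≡ 4441157.
x ≡ 216923⁻¹·1871084 ≡ 4441157·1871084 ≡ 4991163 (mod 8774515).

4991163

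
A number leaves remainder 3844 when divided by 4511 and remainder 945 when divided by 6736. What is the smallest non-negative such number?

29248657

Write x = 3844 + 4511·k. Then 4511·k ≡ 945 − 3844 ≡ 3837 (mod 6736).
Need 4511⁻¹ mod 6736. Extended Euclid on (6736, 4511):
6736 = 1*4511 + 2225
4511 = 2*2225 + 61
2225 = 36*61 + 29
61 = 2*29 + 3
29 = 9*3 + 2
3 = 1*2 + 1
2 = 2*1 + 0
Back-substitute:
1 = 3 − 2
1 = −29 + 10·3
1 = 10·61 − 21·29
1 = −21·2225 + 766·61
1 = 766·4511 − 1553·2225
1 = −1553·6736 + 2319·4511
4511⁻¹ ≡ 2319 (mod 6736), so k ≡ 2319·3837 ≡ 6483 (mod 6736).
x = 3844 + 4511·6483 = 29248657.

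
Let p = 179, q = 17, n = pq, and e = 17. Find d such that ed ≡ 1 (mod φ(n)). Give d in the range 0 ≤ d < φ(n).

φ(n) = (p−1)(q−1) = 178·16 = 2848.
Need d with 17·d ≡ 1 (mod 2848). Apply the extended Euclidean algorithm:
2848 = 167×17 + 9
17 = 1×9 + 8
9 = 1×8 + 1
8 = 8×1 + 0
Back-substitute:
1 = 9 − 8
1 = −17 + 2·9
1 = 2·2848 − 335·17
So 17·(-335) ≡ 1 (mod 2848), hence d ≡ -335 ≡ 2513 (mod 2848).

2513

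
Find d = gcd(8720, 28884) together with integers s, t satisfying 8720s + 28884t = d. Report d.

4

Apply Euclid's algorithm to 28884 and 8720:
28884 = 3·8720 + 2724
8720 = 3·2724 + 548
2724 = 4·548 + 532
548 = 1·532 + 16
532 = 33·16 + 4
16 = 4·4 + 0
gcd(8720, 28884) = 4.
Back-substituting:
4 = 532 − 33·16
4 = −33·548 + 34·532
4 = 34·2724 − 169·548
4 = −169·8720 + 541·2724
4 = 541·28884 − 1792·8720
So 4 = (541)·28884 + (-1792)·8720.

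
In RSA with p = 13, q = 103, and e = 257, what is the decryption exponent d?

φ(n) = (p−1)(q−1) = 12·102 = 1224.
Need d with 257·d ≡ 1 (mod 1224). Apply the extended Euclidean algorithm:
1224 = 4·257 + 196
257 = 1·196 + 61
196 = 3·61 + 13
61 = 4·13 + 9
13 = 1·9 + 4
9 = 2·4 + 1
4 = 4·1 + 0
Back-substitute:
1 = 9 − 2·4
1 = −2·13 + 3·9
1 = 3·61 − 14·13
1 = −14·196 + 45·61
1 = 45·257 − 59·196
1 = −59·1224 + 281·257
So 257·281 ≡ 1 (mod 1224), hence d = 281.

281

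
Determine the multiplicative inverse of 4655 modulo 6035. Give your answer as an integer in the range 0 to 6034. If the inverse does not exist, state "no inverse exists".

Euclidean algorithm on 6035, 4655:
6035 = 1×4655 + 1380
4655 = 3×1380 + 515
1380 = 2×515 + 350
515 = 1×350 + 165
350 = 2×165 + 20
165 = 8×20 + 5
20 = 4×5 + 0
The gcd is 5, not 1, hence no inverse exists.

no inverse exists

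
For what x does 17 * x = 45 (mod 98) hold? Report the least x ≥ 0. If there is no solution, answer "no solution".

43

First find gcd(17, 98):
98 = 5·17 + 13
17 = 1·13 + 4
13 = 3·4 + 1
4 = 4·1 + 0
gcd = 1, so a unique solution mod 98 exists.
Back-substitute for the Bézout coefficients:
1 = 13 − 3·4
1 = −3·17 + 4·13
1 = 4·98 − 23·17
So 17·(-23) ≡ 1 (mod 98), giving 17⁻¹ ≡ 75.
x ≡ 17⁻¹·45 ≡ 75·45 ≡ 43 (mod 98).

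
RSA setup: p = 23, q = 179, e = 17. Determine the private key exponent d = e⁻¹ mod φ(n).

φ(n) = (p−1)(q−1) = 22·178 = 3916.
Need d with 17·d ≡ 1 (mod 3916). Apply the extended Euclidean algorithm:
3916 = 230×17 + 6
17 = 2×6 + 5
6 = 1×5 + 1
5 = 5×1 + 0
Back-substitute:
1 = 6 − 5
1 = −17 + 3·6
1 = 3·3916 − 691·17
So 17·(-691) ≡ 1 (mod 3916), hence d ≡ -691 ≡ 3225 (mod 3916).

3225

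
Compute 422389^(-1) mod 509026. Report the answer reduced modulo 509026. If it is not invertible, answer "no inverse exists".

240321

Extended Euclidean algorithm:
509026 = 1*422389 + 86637
422389 = 4*86637 + 75841
86637 = 1*75841 + 10796
75841 = 7*10796 + 269
10796 = 40*269 + 36
269 = 7*36 + 17
36 = 2*17 + 2
17 = 8*2 + 1
2 = 2*1 + 0
Since gcd(422389, 509026) = 1, back-substitute to write 1 as a combination:
1 = 17 − 8·2
1 = −8·36 + 17·17
1 = 17·269 − 127·36
1 = −127·10796 + 5097·269
1 = 5097·75841 − 35806·10796
1 = −35806·86637 + 40903·75841
1 = 40903·422389 − 199418·86637
1 = −199418·509026 + 240321·422389
So 422389·240321 ≡ 1 (mod 509026).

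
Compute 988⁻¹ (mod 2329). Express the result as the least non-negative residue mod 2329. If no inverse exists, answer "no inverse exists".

Run Euclid on (2329, 988):
2329 = 2·988 + 353
988 = 2·353 + 282
353 = 1·282 + 71
282 = 3·71 + 69
71 = 1·69 + 2
69 = 34·2 + 1
2 = 2·1 + 0
gcd = 1, so the inverse exists. Back-substitute:
1 = 69 − 34·2
1 = −34·71 + 35·69
1 = 35·282 − 139·71
1 = −139·353 + 174·282
1 = 174·988 − 487·353
1 = −487·2329 + 1148·988
So 988·1148 ≡ 1 (mod 2329).

1148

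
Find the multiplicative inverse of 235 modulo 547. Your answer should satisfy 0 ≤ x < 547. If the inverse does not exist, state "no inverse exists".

Run Euclid on (547, 235):
547 = 2×235 + 77
235 = 3×77 + 4
77 = 19×4 + 1
4 = 4×1 + 0
gcd = 1, so the inverse exists. Back-substitute:
1 = 77 − 19·4
1 = −19·235 + 58·77
1 = 58·547 − 135·235
Thus 235·(-135) ≡ 1 (mod 547); reducing, -135 mod 547 = 412.

412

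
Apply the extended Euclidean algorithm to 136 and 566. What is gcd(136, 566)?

2

Repeated division:
566 = 4*136 + 22
136 = 6*22 + 4
22 = 5*4 + 2
4 = 2*2 + 0
gcd(136, 566) = 2.
Working backward:
2 = 22 − 5·4
2 = −5·136 + 31·22
2 = 31·566 − 129·136
So 2 = (31)·566 + (-129)·136.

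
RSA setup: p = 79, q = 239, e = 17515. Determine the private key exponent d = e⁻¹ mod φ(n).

φ(n) = (p−1)(q−1) = 78·238 = 18564.
Need d with 17515·d ≡ 1 (mod 18564). Apply the extended Euclidean algorithm:
18564 = 1*17515 + 1049
17515 = 16*1049 + 731
1049 = 1*731 + 318
731 = 2*318 + 95
318 = 3*95 + 33
95 = 2*33 + 29
33 = 1*29 + 4
29 = 7*4 + 1
4 = 4*1 + 0
Back-substitute:
1 = 29 − 7·4
1 = −7·33 + 8·29
1 = 8·95 − 23·33
1 = −23·318 + 77·95
1 = 77·731 − 177·318
1 = −177·1049 + 254·731
1 = 254·17515 − 4241·1049
1 = −4241·18564 + 4495·17515
So 17515·4495 ≡ 1 (mod 18564), hence d = 4495.

4495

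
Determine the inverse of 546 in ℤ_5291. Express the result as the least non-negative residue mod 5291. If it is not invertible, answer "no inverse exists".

no inverse exists

Euclidean algorithm on 5291, 546:
5291 = 9*546 + 377
546 = 1*377 + 169
377 = 2*169 + 39
169 = 4*39 + 13
39 = 3*13 + 0
Since gcd = 13 > 1, 546 is not a unit mod 5291.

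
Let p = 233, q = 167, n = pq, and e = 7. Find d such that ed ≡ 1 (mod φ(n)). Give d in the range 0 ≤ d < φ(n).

φ(n) = (p−1)(q−1) = 232·166 = 38512.
Need d with 7·d ≡ 1 (mod 38512). Apply the extended Euclidean algorithm:
38512 = 5501×7 + 5
7 = 1×5 + 2
5 = 2×2 + 1
2 = 2×1 + 0
Back-substitute:
1 = 5 − 2·2
1 = −2·7 + 3·5
1 = 3·38512 − 16505·7
So 7·(-16505) ≡ 1 (mod 38512), hence d ≡ -16505 ≡ 22007 (mod 38512).

22007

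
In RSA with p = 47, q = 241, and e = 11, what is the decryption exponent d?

φ(n) = (p−1)(q−1) = 46·240 = 11040.
Need d with 11·d ≡ 1 (mod 11040). Apply the extended Euclidean algorithm:
11040 = 1003·11 + 7
11 = 1·7 + 4
7 = 1·4 + 3
4 = 1·3 + 1
3 = 3·1 + 0
Back-substitute:
1 = 4 − 3
1 = −7 + 2·4
1 = 2·11 − 3·7
1 = −3·11040 + 3011·11
So 11·3011 ≡ 1 (mod 11040), hence d = 3011.

3011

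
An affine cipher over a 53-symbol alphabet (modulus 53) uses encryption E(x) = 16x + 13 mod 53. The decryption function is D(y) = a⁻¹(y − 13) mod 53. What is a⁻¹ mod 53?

10

Extended Euclidean algorithm:
53 = 3·16 + 5
16 = 3·5 + 1
5 = 5·1 + 0
The gcd is 1. Working backward:
1 = 16 − 3·5
1 = −3·53 + 10·16
So 16·10 ≡ 1 (mod 53).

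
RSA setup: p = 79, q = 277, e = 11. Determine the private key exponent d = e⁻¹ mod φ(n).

19571

φ(n) = (p−1)(q−1) = 78·276 = 21528.
Need d with 11·d ≡ 1 (mod 21528). Apply the extended Euclidean algorithm:
21528 = 1957*11 + 1
11 = 11*1 + 0
Back-substitute:
1 = 21528 − 1957·11
So 11·(-1957) ≡ 1 (mod 21528), hence d ≡ -1957 ≡ 19571 (mod 21528).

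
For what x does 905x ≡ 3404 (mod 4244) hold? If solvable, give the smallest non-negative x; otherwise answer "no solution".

First find gcd(905, 4244):
4244 = 4×905 + 624
905 = 1×624 + 281
624 = 2×281 + 62
281 = 4×62 + 33
62 = 1×33 + 29
33 = 1×29 + 4
29 = 7×4 + 1
4 = 4×1 + 0
gcd = 1, so a unique solution mod 4244 exists.
Back-substitute for the Bézout coefficients:
1 = 29 − 7·4
1 = −7·33 + 8·29
1 = 8·62 − 15·33
1 = −15·281 + 68·62
1 = 68·624 − 151·281
1 = −151·905 + 219·624
1 = 219·4244 − 1027·905
So 905·(-1027) ≡ 1 (mod 4244), giving 905⁻¹ ≡ 3217.
x ≡ 905⁻¹·3404 ≡ 3217·3404 ≡ 1148 (mod 4244).

1148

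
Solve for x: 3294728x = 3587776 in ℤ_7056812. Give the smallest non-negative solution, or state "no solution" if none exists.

First find gcd(3294728, 7056812):
7056812 = 2×3294728 + 467356
3294728 = 7×467356 + 23236
467356 = 20×23236 + 2636
23236 = 8×2636 + 2148
2636 = 1×2148 + 488
2148 = 4×488 + 196
488 = 2×196 + 96
196 = 2×96 + 4
96 = 24×4 + 0
gcd = 4 and 4 | 3587776, so solutions exist. Divide through by 4: 823682x ≡ 896944 (mod 1764203).
Now find 823682⁻¹ mod 1764203:
1764203 = 2*823682 + 116839
823682 = 7*116839 + 5809
116839 = 20*5809 + 659
5809 = 8*659 + 537
659 = 1*537 + 122
537 = 4*122 + 49
122 = 2*49 + 24
49 = 2*24 + 1
24 = 24*1 + 0
Back-substitute:
1 = 49 − 2·24
1 = −2·122 + 5·49
1 = 5·537 − 22·122
1 = −22·659 + 27·537
1 = 27·5809 − 238·659
1 = −238·116839 + 4787·5809
1 = 4787·823682 − 33747·116839
1 = −33747·1764203 + 72281·823682
So 823682⁻¹ ≡ 72281 (mod 1764203).
Then x ≡ 72281·896944 ≡ 1077420 (mod 1764203); the smallest non-negative solution is x = 1077420.

1077420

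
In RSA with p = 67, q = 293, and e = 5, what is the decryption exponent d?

7709

φ(n) = (p−1)(q−1) = 66·292 = 19272.
Need d with 5·d ≡ 1 (mod 19272). Apply the extended Euclidean algorithm:
19272 = 3854·5 + 2
5 = 2·2 + 1
2 = 2·1 + 0
Back-substitute:
1 = 5 − 2·2
1 = −2·19272 + 7709·5
So 5·7709 ≡ 1 (mod 19272), hence d = 7709.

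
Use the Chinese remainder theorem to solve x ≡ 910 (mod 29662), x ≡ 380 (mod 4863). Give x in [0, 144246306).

Write x = 910 + 29662·k. Then 29662·k ≡ 380 − 910 ≡ 4333 (mod 4863).
Need 29662⁻¹ mod 4863. Extended Euclid on (4863, 484):
4863 = 10·484 + 23
484 = 21·23 + 1
23 = 23·1 + 0
Back-substitute:
1 = 484 − 21·23
1 = −21·4863 + 211·484
29662⁻¹ ≡ 211 (mod 4863), so k ≡ 211·4333 ≡ 19 (mod 4863).
x = 910 + 29662·19 = 564488.

564488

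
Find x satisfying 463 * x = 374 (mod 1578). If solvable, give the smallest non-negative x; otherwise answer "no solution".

First find gcd(463, 1578):
1578 = 3*463 + 189
463 = 2*189 + 85
189 = 2*85 + 19
85 = 4*19 + 9
19 = 2*9 + 1
9 = 9*1 + 0
gcd = 1, so a unique solution mod 1578 exists.
Back-substitute for the Bézout coefficients:
1 = 19 − 2·9
1 = −2·85 + 9·19
1 = 9·189 − 20·85
1 = −20·463 + 49·189
1 = 49·1578 − 167·463
So 463·(-167) ≡ 1 (mod 1578), giving 463⁻¹ ≡ 1411.
x ≡ 463⁻¹·374 ≡ 1411·374 ≡ 662 (mod 1578).

662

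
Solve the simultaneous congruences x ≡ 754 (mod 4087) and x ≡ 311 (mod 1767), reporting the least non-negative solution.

Write x = 754 + 4087·k. Then 4087·k ≡ 311 − 754 ≡ 1324 (mod 1767).
Need 4087⁻¹ mod 1767. Extended Euclid on (1767, 553):
1767 = 3*553 + 108
553 = 5*108 + 13
108 = 8*13 + 4
13 = 3*4 + 1
4 = 4*1 + 0
Back-substitute:
1 = 13 − 3·4
1 = −3·108 + 25·13
1 = 25·553 − 128·108
1 = −128·1767 + 409·553
4087⁻¹ ≡ 409 (mod 1767), so k ≡ 409·1324 ≡ 814 (mod 1767).
x = 754 + 4087·814 = 3327572.

3327572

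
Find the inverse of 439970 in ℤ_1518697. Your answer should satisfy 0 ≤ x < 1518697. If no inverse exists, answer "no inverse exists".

gcd(1518697, 439970) by repeated division:
1518697 = 3*439970 + 198787
439970 = 2*198787 + 42396
198787 = 4*42396 + 29203
42396 = 1*29203 + 13193
29203 = 2*13193 + 2817
13193 = 4*2817 + 1925
2817 = 1*1925 + 892
1925 = 2*892 + 141
892 = 6*141 + 46
141 = 3*46 + 3
46 = 15*3 + 1
3 = 3*1 + 0
gcd = 1, so the inverse exists. Back-substitute:
1 = 46 − 15·3
1 = −15·141 + 46·46
1 = 46·892 − 291·141
1 = −291·1925 + 628·892
1 = 628·2817 − 919·1925
1 = −919·13193 + 4304·2817
1 = 4304·29203 − 9527·13193
1 = −9527·42396 + 13831·29203
1 = 13831·198787 − 64851·42396
1 = −64851·439970 + 143533·198787
1 = 143533·1518697 − 495450·439970
Thus 439970·(-495450) ≡ 1 (mod 1518697); reducing, -495450 mod 1518697 = 1023247.

1023247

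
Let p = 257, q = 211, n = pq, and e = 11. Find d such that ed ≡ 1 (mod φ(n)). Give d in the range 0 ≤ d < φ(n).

φ(n) = (p−1)(q−1) = 256·210 = 53760.
Need d with 11·d ≡ 1 (mod 53760). Apply the extended Euclidean algorithm:
53760 = 4887·11 + 3
11 = 3·3 + 2
3 = 1·2 + 1
2 = 2·1 + 0
Back-substitute:
1 = 3 − 2
1 = −11 + 4·3
1 = 4·53760 − 19549·11
So 11·(-19549) ≡ 1 (mod 53760), hence d ≡ -19549 ≡ 34211 (mod 53760).

34211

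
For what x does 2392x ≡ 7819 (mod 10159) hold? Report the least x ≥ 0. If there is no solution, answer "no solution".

7287

First find gcd(2392, 10159):
10159 = 4×2392 + 591
2392 = 4×591 + 28
591 = 21×28 + 3
28 = 9×3 + 1
3 = 3×1 + 0
gcd = 1, so a unique solution mod 10159 exists.
Back-substitute for the Bézout coefficients:
1 = 28 − 9·3
1 = −9·591 + 190·28
1 = 190·2392 − 769·591
1 = −769·10159 + 3266·2392
So 2392·(3266) ≡ 1 (mod 10159), giving 2392⁻¹ ≡ 3266.
x ≡ 2392⁻¹·7819 ≡ 3266·7819 ≡ 7287 (mod 10159).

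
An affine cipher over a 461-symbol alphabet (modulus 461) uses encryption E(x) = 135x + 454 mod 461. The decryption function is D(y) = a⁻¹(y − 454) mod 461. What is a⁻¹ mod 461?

Apply the Euclidean algorithm to 461 and 135:
461 = 3·135 + 56
135 = 2·56 + 23
56 = 2·23 + 10
23 = 2·10 + 3
10 = 3·3 + 1
3 = 3·1 + 0
Since gcd(135, 461) = 1, back-substitute to write 1 as a combination:
1 = 10 − 3·3
1 = −3·23 + 7·10
1 = 7·56 − 17·23
1 = −17·135 + 41·56
1 = 41·461 − 140·135
So 135·(-140) ≡ 1 (mod 461), and -140 ≡ 321 (mod 461).

321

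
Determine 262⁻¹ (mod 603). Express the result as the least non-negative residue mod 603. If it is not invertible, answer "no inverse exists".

145

Run Euclid on (603, 262):
603 = 2×262 + 79
262 = 3×79 + 25
79 = 3×25 + 4
25 = 6×4 + 1
4 = 4×1 + 0
The gcd is 1. Working backward:
1 = 25 − 6·4
1 = −6·79 + 19·25
1 = 19·262 − 63·79
1 = −63·603 + 145·262
So 262·145 ≡ 1 (mod 603).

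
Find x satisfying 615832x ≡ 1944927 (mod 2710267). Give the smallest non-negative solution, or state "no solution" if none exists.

no solution

gcd(615832, 2710267):
2710267 = 4*615832 + 246939
615832 = 2*246939 + 121954
246939 = 2*121954 + 3031
121954 = 40*3031 + 714
3031 = 4*714 + 175
714 = 4*175 + 14
175 = 12*14 + 7
14 = 2*7 + 0
gcd = 7, but 7 ∤ 1944927, so the congruence has no solution.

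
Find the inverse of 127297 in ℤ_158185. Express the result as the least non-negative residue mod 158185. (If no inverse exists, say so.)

38353

gcd(158185, 127297) by repeated division:
158185 = 1*127297 + 30888
127297 = 4*30888 + 3745
30888 = 8*3745 + 928
3745 = 4*928 + 33
928 = 28*33 + 4
33 = 8*4 + 1
4 = 4*1 + 0
gcd = 1, so the inverse exists. Back-substitute:
1 = 33 − 8·4
1 = −8·928 + 225·33
1 = 225·3745 − 908·928
1 = −908·30888 + 7489·3745
1 = 7489·127297 − 30864·30888
1 = −30864·158185 + 38353·127297
So 127297·38353 ≡ 1 (mod 158185).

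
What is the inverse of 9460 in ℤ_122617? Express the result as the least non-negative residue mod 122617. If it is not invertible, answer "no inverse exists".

no inverse exists

Euclidean algorithm on 122617, 9460:
122617 = 12·9460 + 9097
9460 = 1·9097 + 363
9097 = 25·363 + 22
363 = 16·22 + 11
22 = 2·11 + 0
The gcd is 11, not 1, hence no inverse exists.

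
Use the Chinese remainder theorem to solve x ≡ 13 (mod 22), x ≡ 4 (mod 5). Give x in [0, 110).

79

Write x = 13 + 22·k. Then 22·k ≡ 4 − 13 ≡ 1 (mod 5).
Need 22⁻¹ mod 5. Extended Euclid on (5, 2):
5 = 2×2 + 1
2 = 2×1 + 0
Back-substitute:
1 = 5 − 2·2
22⁻¹ ≡ 3 (mod 5), so k ≡ 3·1 ≡ 3 (mod 5).
x = 13 + 22·3 = 79.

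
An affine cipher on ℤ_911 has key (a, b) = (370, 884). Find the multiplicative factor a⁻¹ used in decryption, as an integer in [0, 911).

Apply the Euclidean algorithm to 911 and 370:
911 = 2×370 + 171
370 = 2×171 + 28
171 = 6×28 + 3
28 = 9×3 + 1
3 = 3×1 + 0
The gcd is 1. Working backward:
1 = 28 − 9·3
1 = −9·171 + 55·28
1 = 55·370 − 119·171
1 = −119·911 + 293·370
So 370·293 ≡ 1 (mod 911).

293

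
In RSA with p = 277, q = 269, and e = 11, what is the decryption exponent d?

φ(n) = (p−1)(q−1) = 276·268 = 73968.
Need d with 11·d ≡ 1 (mod 73968). Apply the extended Euclidean algorithm:
73968 = 6724·11 + 4
11 = 2·4 + 3
4 = 1·3 + 1
3 = 3·1 + 0
Back-substitute:
1 = 4 − 3
1 = −11 + 3·4
1 = 3·73968 − 20173·11
So 11·(-20173) ≡ 1 (mod 73968), hence d ≡ -20173 ≡ 53795 (mod 73968).

53795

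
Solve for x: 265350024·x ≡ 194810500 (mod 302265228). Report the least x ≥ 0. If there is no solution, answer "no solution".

gcd(265350024, 302265228):
302265228 = 1*265350024 + 36915204
265350024 = 7*36915204 + 6943596
36915204 = 5*6943596 + 2197224
6943596 = 3*2197224 + 351924
2197224 = 6*351924 + 85680
351924 = 4*85680 + 9204
85680 = 9*9204 + 2844
9204 = 3*2844 + 672
2844 = 4*672 + 156
672 = 4*156 + 48
156 = 3*48 + 12
48 = 4*12 + 0
gcd = 12, but 12 ∤ 194810500, so the congruence has no solution.

no solution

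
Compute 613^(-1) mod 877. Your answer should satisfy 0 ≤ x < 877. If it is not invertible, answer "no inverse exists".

Apply the Euclidean algorithm to 877 and 613:
877 = 1×613 + 264
613 = 2×264 + 85
264 = 3×85 + 9
85 = 9×9 + 4
9 = 2×4 + 1
4 = 4×1 + 0
gcd = 1, so the inverse exists. Back-substitute:
1 = 9 − 2·4
1 = −2·85 + 19·9
1 = 19·264 − 59·85
1 = −59·613 + 137·264
1 = 137·877 − 196·613
So 613·(-196) ≡ 1 (mod 877), and -196 ≡ 681 (mod 877).

681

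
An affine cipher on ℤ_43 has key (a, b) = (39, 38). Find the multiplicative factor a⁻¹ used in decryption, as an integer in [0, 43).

Run Euclid on (43, 39):
43 = 1*39 + 4
39 = 9*4 + 3
4 = 1*3 + 1
3 = 3*1 + 0
gcd = 1, so the inverse exists. Back-substitute:
1 = 4 − 3
1 = −39 + 10·4
1 = 10·43 − 11·39
Hence 39⁻¹ ≡ -11 ≡ 32 (mod 43).

32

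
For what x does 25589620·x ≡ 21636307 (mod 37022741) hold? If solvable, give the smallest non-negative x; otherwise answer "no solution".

First find gcd(25589620, 37022741):
37022741 = 1·25589620 + 11433121
25589620 = 2·11433121 + 2723378
11433121 = 4·2723378 + 539609
2723378 = 5·539609 + 25333
539609 = 21·25333 + 7616
25333 = 3·7616 + 2485
7616 = 3·2485 + 161
2485 = 15·161 + 70
161 = 2·70 + 21
70 = 3·21 + 7
21 = 3·7 + 0
gcd = 7 and 7 | 21636307, so solutions exist. Divide through by 7: 3655660x ≡ 3090901 (mod 5288963).
Now find 3655660⁻¹ mod 5288963:
5288963 = 1*3655660 + 1633303
3655660 = 2*1633303 + 389054
1633303 = 4*389054 + 77087
389054 = 5*77087 + 3619
77087 = 21*3619 + 1088
3619 = 3*1088 + 355
1088 = 3*355 + 23
355 = 15*23 + 10
23 = 2*10 + 3
10 = 3*3 + 1
3 = 3*1 + 0
Back-substitute:
1 = 10 − 3·3
1 = −3·23 + 7·10
1 = 7·355 − 108·23
1 = −108·1088 + 331·355
1 = 331·3619 − 1101·1088
1 = −1101·77087 + 23452·3619
1 = 23452·389054 − 118361·77087
1 = −118361·1633303 + 496896·389054
1 = 496896·3655660 − 1112153·1633303
1 = −1112153·5288963 + 1609049·3655660
So 3655660⁻¹ ≡ 1609049 (mod 5288963).
Then x ≡ 1609049·3090901 ≡ 3562618 (mod 5288963); the smallest non-negative solution is x = 3562618.

3562618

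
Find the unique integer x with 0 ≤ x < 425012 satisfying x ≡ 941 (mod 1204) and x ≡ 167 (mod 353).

Write x = 941 + 1204·k. Then 1204·k ≡ 167 − 941 ≡ 285 (mod 353).
Need 1204⁻¹ mod 353. Extended Euclid on (353, 145):
353 = 2*145 + 63
145 = 2*63 + 19
63 = 3*19 + 6
19 = 3*6 + 1
6 = 6*1 + 0
Back-substitute:
1 = 19 − 3·6
1 = −3·63 + 10·19
1 = 10·145 − 23·63
1 = −23·353 + 56·145
1204⁻¹ ≡ 56 (mod 353), so k ≡ 56·285 ≡ 75 (mod 353).
x = 941 + 1204·75 = 91241.

91241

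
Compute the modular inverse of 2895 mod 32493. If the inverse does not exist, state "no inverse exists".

Euclidean algorithm on 32493, 2895:
32493 = 11×2895 + 648
2895 = 4×648 + 303
648 = 2×303 + 42
303 = 7×42 + 9
42 = 4×9 + 6
9 = 1×6 + 3
6 = 2×3 + 0
Since gcd = 3 > 1, 2895 is not a unit mod 32493.

no inverse exists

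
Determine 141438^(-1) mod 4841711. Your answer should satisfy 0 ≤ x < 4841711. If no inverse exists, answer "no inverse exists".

4625878

Extended Euclidean algorithm:
4841711 = 34·141438 + 32819
141438 = 4·32819 + 10162
32819 = 3·10162 + 2333
10162 = 4·2333 + 830
2333 = 2·830 + 673
830 = 1·673 + 157
673 = 4·157 + 45
157 = 3·45 + 22
45 = 2·22 + 1
22 = 22·1 + 0
Since gcd(141438, 4841711) = 1, back-substitute to write 1 as a combination:
1 = 45 − 2·22
1 = −2·157 + 7·45
1 = 7·673 − 30·157
1 = −30·830 + 37·673
1 = 37·2333 − 104·830
1 = −104·10162 + 453·2333
1 = 453·32819 − 1463·10162
1 = −1463·141438 + 6305·32819
1 = 6305·4841711 − 215833·141438
So 141438·(-215833) ≡ 1 (mod 4841711), and -215833 ≡ 4625878 (mod 4841711).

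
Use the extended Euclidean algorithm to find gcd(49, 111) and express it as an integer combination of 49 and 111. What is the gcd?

Euclidean algorithm:
111 = 2·49 + 13
49 = 3·13 + 10
13 = 1·10 + 3
10 = 3·3 + 1
3 = 3·1 + 0
gcd(49, 111) = 1.
Working backward:
1 = 10 − 3·3
1 = −3·13 + 4·10
1 = 4·49 − 15·13
1 = −15·111 + 34·49
So 1 = (-15)·111 + (34)·49.

1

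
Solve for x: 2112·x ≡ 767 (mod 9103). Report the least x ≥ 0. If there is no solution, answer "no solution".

First find gcd(2112, 9103):
9103 = 4×2112 + 655
2112 = 3×655 + 147
655 = 4×147 + 67
147 = 2×67 + 13
67 = 5×13 + 2
13 = 6×2 + 1
2 = 2×1 + 0
gcd = 1, so a unique solution mod 9103 exists.
Back-substitute for the Bézout coefficients:
1 = 13 − 6·2
1 = −6·67 + 31·13
1 = 31·147 − 68·67
1 = −68·655 + 303·147
1 = 303·2112 − 977·655
1 = −977·9103 + 4211·2112
So 2112·(4211) ≡ 1 (mod 9103), giving 2112⁻¹ ≡ 4211.
x ≡ 2112⁻¹·767 ≡ 4211·767 ≡ 7375 (mod 9103).

7375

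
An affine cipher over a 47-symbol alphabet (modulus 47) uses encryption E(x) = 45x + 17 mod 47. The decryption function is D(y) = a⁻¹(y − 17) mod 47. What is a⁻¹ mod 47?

23

gcd(47, 45) by repeated division:
47 = 1*45 + 2
45 = 22*2 + 1
2 = 2*1 + 0
The gcd is 1. Working backward:
1 = 45 − 22·2
1 = −22·47 + 23·45
So 45·23 ≡ 1 (mod 47).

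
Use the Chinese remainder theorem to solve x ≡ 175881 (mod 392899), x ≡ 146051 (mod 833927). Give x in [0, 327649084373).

123962560674

Write x = 175881 + 392899·k. Then 392899·k ≡ 146051 − 175881 ≡ 804097 (mod 833927).
Need 392899⁻¹ mod 833927. Extended Euclid on (833927, 392899):
833927 = 2·392899 + 48129
392899 = 8·48129 + 7867
48129 = 6·7867 + 927
7867 = 8·927 + 451
927 = 2·451 + 25
451 = 18·25 + 1
25 = 25·1 + 0
Back-substitute:
1 = 451 − 18·25
1 = −18·927 + 37·451
1 = 37·7867 − 314·927
1 = −314·48129 + 1921·7867
1 = 1921·392899 − 15682·48129
1 = −15682·833927 + 33285·392899
392899⁻¹ ≡ 33285 (mod 833927), so k ≡ 33285·804097 ≡ 315507 (mod 833927).
x = 175881 + 392899·315507 = 123962560674.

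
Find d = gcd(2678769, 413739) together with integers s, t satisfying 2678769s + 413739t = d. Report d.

9

Euclidean algorithm:
2678769 = 6*413739 + 196335
413739 = 2*196335 + 21069
196335 = 9*21069 + 6714
21069 = 3*6714 + 927
6714 = 7*927 + 225
927 = 4*225 + 27
225 = 8*27 + 9
27 = 3*9 + 0
gcd(2678769, 413739) = 9.
Working backward:
9 = 225 − 8·27
9 = −8·927 + 33·225
9 = 33·6714 − 239·927
9 = −239·21069 + 750·6714
9 = 750·196335 − 6989·21069
9 = −6989·413739 + 14728·196335
9 = 14728·2678769 − 95357·413739
So 9 = (14728)·2678769 + (-95357)·413739.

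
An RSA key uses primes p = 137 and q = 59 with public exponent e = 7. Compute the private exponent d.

φ(n) = (p−1)(q−1) = 136·58 = 7888.
Need d with 7·d ≡ 1 (mod 7888). Apply the extended Euclidean algorithm:
7888 = 1126*7 + 6
7 = 1*6 + 1
6 = 6*1 + 0
Back-substitute:
1 = 7 − 6
1 = −7888 + 1127·7
So 7·1127 ≡ 1 (mod 7888), hence d = 1127.

1127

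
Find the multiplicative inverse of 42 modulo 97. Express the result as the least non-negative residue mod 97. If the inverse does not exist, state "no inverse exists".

Apply the Euclidean algorithm to 97 and 42:
97 = 2×42 + 13
42 = 3×13 + 3
13 = 4×3 + 1
3 = 3×1 + 0
The gcd is 1. Working backward:
1 = 13 − 4·3
1 = −4·42 + 13·13
1 = 13·97 − 30·42
So 42·(-30) ≡ 1 (mod 97), and -30 ≡ 67 (mod 97).

67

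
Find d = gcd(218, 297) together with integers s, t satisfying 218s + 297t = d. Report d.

1

Repeated division:
297 = 1*218 + 79
218 = 2*79 + 60
79 = 1*60 + 19
60 = 3*19 + 3
19 = 6*3 + 1
3 = 3*1 + 0
gcd(218, 297) = 1.
Working backward:
1 = 19 − 6·3
1 = −6·60 + 19·19
1 = 19·79 − 25·60
1 = −25·218 + 69·79
1 = 69·297 − 94·218
So 1 = (69)·297 + (-94)·218.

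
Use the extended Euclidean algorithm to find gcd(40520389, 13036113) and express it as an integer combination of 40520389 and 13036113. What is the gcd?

Apply Euclid's algorithm to 40520389 and 13036113:
40520389 = 3·13036113 + 1412050
13036113 = 9·1412050 + 327663
1412050 = 4·327663 + 101398
327663 = 3·101398 + 23469
101398 = 4·23469 + 7522
23469 = 3·7522 + 903
7522 = 8·903 + 298
903 = 3·298 + 9
298 = 33·9 + 1
9 = 9·1 + 0
gcd(40520389, 13036113) = 1.
Back-substituting:
1 = 298 − 33·9
1 = −33·903 + 100·298
1 = 100·7522 − 833·903
1 = −833·23469 + 2599·7522
1 = 2599·101398 − 11229·23469
1 = −11229·327663 + 36286·101398
1 = 36286·1412050 − 156373·327663
1 = −156373·13036113 + 1443643·1412050
1 = 1443643·40520389 − 4487302·13036113
So 1 = (1443643)·40520389 + (-4487302)·13036113.

1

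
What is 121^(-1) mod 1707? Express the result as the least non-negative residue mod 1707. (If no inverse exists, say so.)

1312

Extended Euclidean algorithm:
1707 = 14*121 + 13
121 = 9*13 + 4
13 = 3*4 + 1
4 = 4*1 + 0
The gcd is 1. Working backward:
1 = 13 − 3·4
1 = −3·121 + 28·13
1 = 28·1707 − 395·121
Hence 121⁻¹ ≡ -395 ≡ 1312 (mod 1707).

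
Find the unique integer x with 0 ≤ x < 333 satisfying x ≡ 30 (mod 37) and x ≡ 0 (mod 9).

Write x = 30 + 37·k. Then 37·k ≡ 0 − 30 ≡ 6 (mod 9).
Need 37⁻¹ mod 9. Extended Euclid on (9, 1):
9 = 9×1 + 0
37⁻¹ ≡ 1 (mod 9), so k ≡ 1·6 ≡ 6 (mod 9).
x = 30 + 37·6 = 252.

252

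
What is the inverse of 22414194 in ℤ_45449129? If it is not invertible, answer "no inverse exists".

no inverse exists

Euclidean algorithm on 45449129, 22414194:
45449129 = 2·22414194 + 620741
22414194 = 36·620741 + 67518
620741 = 9·67518 + 13079
67518 = 5·13079 + 2123
13079 = 6·2123 + 341
2123 = 6·341 + 77
341 = 4·77 + 33
77 = 2·33 + 11
33 = 3·11 + 0
Since gcd = 11 > 1, 22414194 is not a unit mod 45449129.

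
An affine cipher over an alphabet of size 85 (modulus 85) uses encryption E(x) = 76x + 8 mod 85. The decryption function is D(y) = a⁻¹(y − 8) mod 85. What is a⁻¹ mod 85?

66

Apply the Euclidean algorithm to 85 and 76:
85 = 1×76 + 9
76 = 8×9 + 4
9 = 2×4 + 1
4 = 4×1 + 0
gcd = 1, so the inverse exists. Back-substitute:
1 = 9 − 2·4
1 = −2·76 + 17·9
1 = 17·85 − 19·76
So 76·(-19) ≡ 1 (mod 85), and -19 ≡ 66 (mod 85).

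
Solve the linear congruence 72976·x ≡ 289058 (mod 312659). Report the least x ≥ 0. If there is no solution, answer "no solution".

114252

First find gcd(72976, 312659):
312659 = 4·72976 + 20755
72976 = 3·20755 + 10711
20755 = 1·10711 + 10044
10711 = 1·10044 + 667
10044 = 15·667 + 39
667 = 17·39 + 4
39 = 9·4 + 3
4 = 1·3 + 1
3 = 3·1 + 0
gcd = 1, so a unique solution mod 312659 exists.
Back-substitute for the Bézout coefficients:
1 = 4 − 3
1 = −39 + 10·4
1 = 10·667 − 171·39
1 = −171·10044 + 2575·667
1 = 2575·10711 − 2746·10044
1 = −2746·20755 + 5321·10711
1 = 5321·72976 − 18709·20755
1 = −18709·312659 + 80157·72976
So 72976·(80157) ≡ 1 (mod 312659), giving 72976⁻¹ ≡ 80157.
x ≡ 72976⁻¹·289058 ≡ 80157·289058 ≡ 114252 (mod 312659).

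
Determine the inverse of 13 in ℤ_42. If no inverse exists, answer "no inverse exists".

13

Extended Euclidean algorithm:
42 = 3*13 + 3
13 = 4*3 + 1
3 = 3*1 + 0
gcd = 1, so the inverse exists. Back-substitute:
1 = 13 − 4·3
1 = −4·42 + 13·13
So 13·13 ≡ 1 (mod 42).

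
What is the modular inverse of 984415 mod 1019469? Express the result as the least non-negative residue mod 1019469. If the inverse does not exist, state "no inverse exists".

Extended Euclidean algorithm:
1019469 = 1*984415 + 35054
984415 = 28*35054 + 2903
35054 = 12*2903 + 218
2903 = 13*218 + 69
218 = 3*69 + 11
69 = 6*11 + 3
11 = 3*3 + 2
3 = 1*2 + 1
2 = 2*1 + 0
gcd = 1, so the inverse exists. Back-substitute:
1 = 3 − 2
1 = −11 + 4·3
1 = 4·69 − 25·11
1 = −25·218 + 79·69
1 = 79·2903 − 1052·218
1 = −1052·35054 + 12703·2903
1 = 12703·984415 − 356736·35054
1 = −356736·1019469 + 369439·984415
So 984415·369439 ≡ 1 (mod 1019469).

369439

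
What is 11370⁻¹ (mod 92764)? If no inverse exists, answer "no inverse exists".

no inverse exists

Compute gcd(11370, 92764):
92764 = 8*11370 + 1804
11370 = 6*1804 + 546
1804 = 3*546 + 166
546 = 3*166 + 48
166 = 3*48 + 22
48 = 2*22 + 4
22 = 5*4 + 2
4 = 2*2 + 0
gcd(11370, 92764) = 2 ≠ 1, so 11370 has no multiplicative inverse modulo 92764.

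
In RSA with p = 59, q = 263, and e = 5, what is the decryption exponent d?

12157

φ(n) = (p−1)(q−1) = 58·262 = 15196.
Need d with 5·d ≡ 1 (mod 15196). Apply the extended Euclidean algorithm:
15196 = 3039×5 + 1
5 = 5×1 + 0
Back-substitute:
1 = 15196 − 3039·5
So 5·(-3039) ≡ 1 (mod 15196), hence d ≡ -3039 ≡ 12157 (mod 15196).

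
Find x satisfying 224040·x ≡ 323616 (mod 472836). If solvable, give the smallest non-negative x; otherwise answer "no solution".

First find gcd(224040, 472836):
472836 = 2*224040 + 24756
224040 = 9*24756 + 1236
24756 = 20*1236 + 36
1236 = 34*36 + 12
36 = 3*12 + 0
gcd = 12 and 12 | 323616, so solutions exist. Divide through by 12: 18670x ≡ 26968 (mod 39403).
Now find 18670⁻¹ mod 39403:
39403 = 2*18670 + 2063
18670 = 9*2063 + 103
2063 = 20*103 + 3
103 = 34*3 + 1
3 = 3*1 + 0
Back-substitute:
1 = 103 − 34·3
1 = −34·2063 + 681·103
1 = 681·18670 − 6163·2063
1 = −6163·39403 + 13007·18670
So 18670⁻¹ ≡ 13007 (mod 39403).
Then x ≡ 13007·26968 ≡ 7270 (mod 39403); the smallest non-negative solution is x = 7270.

7270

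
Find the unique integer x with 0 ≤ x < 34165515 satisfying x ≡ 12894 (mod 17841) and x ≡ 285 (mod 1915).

Write x = 12894 + 17841·k. Then 17841·k ≡ 285 − 12894 ≡ 796 (mod 1915).
Need 17841⁻¹ mod 1915. Extended Euclid on (1915, 606):
1915 = 3*606 + 97
606 = 6*97 + 24
97 = 4*24 + 1
24 = 24*1 + 0
Back-substitute:
1 = 97 − 4·24
1 = −4·606 + 25·97
1 = 25·1915 − 79·606
17841⁻¹ ≡ 1836 (mod 1915), so k ≡ 1836·796 ≡ 311 (mod 1915).
x = 12894 + 17841·311 = 5561445.

5561445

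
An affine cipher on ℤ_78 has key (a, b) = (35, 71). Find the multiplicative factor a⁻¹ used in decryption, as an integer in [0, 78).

Apply the Euclidean algorithm to 78 and 35:
78 = 2·35 + 8
35 = 4·8 + 3
8 = 2·3 + 2
3 = 1·2 + 1
2 = 2·1 + 0
gcd = 1, so the inverse exists. Back-substitute:
1 = 3 − 2
1 = −8 + 3·3
1 = 3·35 − 13·8
1 = −13·78 + 29·35
So 35·29 ≡ 1 (mod 78).

29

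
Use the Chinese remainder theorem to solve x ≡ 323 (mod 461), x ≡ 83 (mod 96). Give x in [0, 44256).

22451

Write x = 323 + 461·k. Then 461·k ≡ 83 − 323 ≡ 48 (mod 96).
Need 461⁻¹ mod 96. Extended Euclid on (96, 77):
96 = 1·77 + 19
77 = 4·19 + 1
19 = 19·1 + 0
Back-substitute:
1 = 77 − 4·19
1 = −4·96 + 5·77
461⁻¹ ≡ 5 (mod 96), so k ≡ 5·48 ≡ 48 (mod 96).
x = 323 + 461·48 = 22451.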